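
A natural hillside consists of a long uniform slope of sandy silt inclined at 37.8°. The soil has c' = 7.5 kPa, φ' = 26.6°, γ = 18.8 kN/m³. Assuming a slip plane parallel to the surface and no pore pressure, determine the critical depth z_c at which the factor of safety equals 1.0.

z_c = 2.32 m

Setting FS = 1.00 in FS = [c' + γz cos²β tanφ'] / [γz sinβ cosβ] and solving for z:
z = c' / [γ cosβ (FS·sinβ − cosβ·tanφ')]
  = 7.5 / [18.8·cos37.8°·(1.00·sin37.8° − cos37.8°·tan26.6°)]
  = 7.5 / [18.8·0.7902·(1.00·0.6129 − 0.7902·0.5008)]
  = 7.5 / 3.2269 = 2.324 m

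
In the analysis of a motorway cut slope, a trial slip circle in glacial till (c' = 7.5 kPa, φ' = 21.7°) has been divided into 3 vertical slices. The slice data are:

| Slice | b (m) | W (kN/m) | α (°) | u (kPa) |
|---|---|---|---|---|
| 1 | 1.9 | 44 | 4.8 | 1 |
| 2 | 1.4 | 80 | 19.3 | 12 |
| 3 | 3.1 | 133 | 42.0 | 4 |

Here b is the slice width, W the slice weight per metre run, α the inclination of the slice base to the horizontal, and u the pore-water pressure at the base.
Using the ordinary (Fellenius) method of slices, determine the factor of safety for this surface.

FS = 1.08

Ordinary method of slices: FS = Σ[c'·Δl_i + (W_i cosα_i − u_i·Δl_i)·tanφ'] / Σ W_i sinα_i, with Δl_i = b_i / cosα_i.
Slice 1: Δl = 1.9/cos4.8° = 1.907 m; N'_1 = 44·cos4.8° − 1·1.907 = 41.9; c'Δl = 14.30; W sinα = 3.7
Slice 2: Δl = 1.4/cos19.3° = 1.483 m; N'_2 = 80·cos19.3° − 12·1.483 = 57.7; c'Δl = 11.13; W sinα = 26.4
Slice 3: Δl = 3.1/cos42.0° = 4.171 m; N'_3 = 133·cos42.0° − 4·4.171 = 82.2; c'Δl = 31.29; W sinα = 89.0
Σc'Δl = 56.7 kN/m; ΣN' = 181.8 kN/m; ΣW sinα = 119.1 kN/m
Resisting = 56.7 + 181.8·tan21.7° = 56.7 + 72.3 = 129.1 kN/m
FS = 129.1 / 119.1 = 1.083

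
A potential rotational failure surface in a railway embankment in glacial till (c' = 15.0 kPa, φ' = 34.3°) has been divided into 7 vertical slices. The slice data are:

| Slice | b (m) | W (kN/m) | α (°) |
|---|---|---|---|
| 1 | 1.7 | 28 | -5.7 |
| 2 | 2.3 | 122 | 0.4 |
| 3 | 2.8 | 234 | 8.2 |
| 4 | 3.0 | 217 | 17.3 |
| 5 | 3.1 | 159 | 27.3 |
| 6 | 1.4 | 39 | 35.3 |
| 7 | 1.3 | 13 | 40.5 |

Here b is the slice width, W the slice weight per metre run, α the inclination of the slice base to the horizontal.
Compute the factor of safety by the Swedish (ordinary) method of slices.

Ordinary method of slices: FS = Σ[c'·Δl_i + (W_i cosα_i)·tanφ'] / Σ W_i sinα_i, with Δl_i = b_i / cosα_i.
Slice 1: Δl = 1.7/cos(-5.7°) = 1.708 m; N'_1 = 28·cos(-5.7°) = 27.9; c'Δl = 25.63; W sinα = -2.8
Slice 2: Δl = 2.3/cos0.4° = 2.300 m; N'_2 = 122·cos0.4° = 122.0; c'Δl = 34.50; W sinα = 0.9
Slice 3: Δl = 2.8/cos8.2° = 2.829 m; N'_3 = 234·cos8.2° = 231.6; c'Δl = 42.43; W sinα = 33.4
Slice 4: Δl = 3.0/cos17.3° = 3.142 m; N'_4 = 217·cos17.3° = 207.2; c'Δl = 47.13; W sinα = 64.5
Slice 5: Δl = 3.1/cos27.3° = 3.489 m; N'_5 = 159·cos27.3° = 141.3; c'Δl = 52.33; W sinα = 72.9
Slice 6: Δl = 1.4/cos35.3° = 1.715 m; N'_6 = 39·cos35.3° = 31.8; c'Δl = 25.73; W sinα = 22.5
Slice 7: Δl = 1.3/cos40.5° = 1.710 m; N'_7 = 13·cos40.5° = 9.9; c'Δl = 25.64; W sinα = 8.4
Σc'Δl = 253.4 kN/m; ΣN' = 771.7 kN/m; ΣW sinα = 199.9 kN/m
Resisting = 253.4 + 771.7·tan34.3° = 253.4 + 526.4 = 779.8 kN/m
FS = 779.8 / 199.9 = 3.901

FS = 3.90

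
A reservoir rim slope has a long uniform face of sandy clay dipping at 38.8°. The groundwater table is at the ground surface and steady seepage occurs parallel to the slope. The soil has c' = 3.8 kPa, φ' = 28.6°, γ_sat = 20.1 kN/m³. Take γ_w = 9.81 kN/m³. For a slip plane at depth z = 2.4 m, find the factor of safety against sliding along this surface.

FS = 0.51

With seepage parallel to the slope and the water table at the surface, the effective normal stress on the slip plane uses the buoyant unit weight γ' = γ_sat − γ_w while the driving shear stress uses γ_sat:
FS = [c' + γ' z cos²β tanφ'] / [γ_sat z sinβ cosβ]
γ' = 20.1 − 9.81 = 10.29 kN/m³
Numerator = 3.8 + 10.29·2.4·cos²38.8°·tan28.6° = 3.8 + 10.29·2.4·0.6074·0.5452 = 11.978 kPa
Denominator = 20.1·2.4·sin38.8°·cos38.8° = 20.1·2.4·0.6266·0.7793 = 23.557 kPa
FS = 11.978 / 23.557 = 0.508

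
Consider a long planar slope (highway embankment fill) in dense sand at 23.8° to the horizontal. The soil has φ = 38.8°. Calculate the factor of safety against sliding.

FS = 1.82

For a dry cohesionless infinite slope the factor of safety is FS = tanφ / tanβ.
FS = tan38.8° / tan23.8° = 0.8040 / 0.4411 = 1.823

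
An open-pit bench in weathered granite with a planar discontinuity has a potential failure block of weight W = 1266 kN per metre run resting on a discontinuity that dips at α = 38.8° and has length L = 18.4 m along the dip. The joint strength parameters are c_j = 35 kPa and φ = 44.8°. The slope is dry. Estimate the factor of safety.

FS = 2.05

Resolving the block weight along and normal to the plane and applying the Mohr–Coulomb strength on the joint:
N' = W cosα = 1266·cos38.8° = 986.6 kN/m
Driving force T = W sinα = 1266·sin38.8° = 793.3 kN/m
Resisting force R = c_j·L + N'·tanφ = 35·18.4 + 986.6·tan44.8° = 644.0 + 979.8 = 1623.8 kN/m
FS = R / T = 1623.8 / 793.3 = 2.047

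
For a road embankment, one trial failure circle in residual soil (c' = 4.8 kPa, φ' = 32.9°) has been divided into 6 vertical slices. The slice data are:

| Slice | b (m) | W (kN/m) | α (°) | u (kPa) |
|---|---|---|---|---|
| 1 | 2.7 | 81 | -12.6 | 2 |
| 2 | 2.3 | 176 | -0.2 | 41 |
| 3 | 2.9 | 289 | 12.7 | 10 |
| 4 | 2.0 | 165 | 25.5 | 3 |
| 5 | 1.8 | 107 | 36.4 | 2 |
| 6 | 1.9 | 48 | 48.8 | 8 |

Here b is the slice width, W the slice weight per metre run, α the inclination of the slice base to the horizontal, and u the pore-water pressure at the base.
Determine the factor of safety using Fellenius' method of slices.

FS = 2.26

Ordinary method of slices: FS = Σ[c'·Δl_i + (W_i cosα_i − u_i·Δl_i)·tanφ'] / Σ W_i sinα_i, with Δl_i = b_i / cosα_i.
Slice 1: Δl = 2.7/cos(-12.6°) = 2.767 m; N'_1 = 81·cos(-12.6°) − 2·2.767 = 73.5; c'Δl = 13.28; W sinα = -17.7
Slice 2: Δl = 2.3/cos(-0.2°) = 2.300 m; N'_2 = 176·cos(-0.2°) − 41·2.300 = 81.7; c'Δl = 11.04; W sinα = -0.6
Slice 3: Δl = 2.9/cos12.7° = 2.973 m; N'_3 = 289·cos12.7° − 10·2.973 = 252.2; c'Δl = 14.27; W sinα = 63.5
Slice 4: Δl = 2.0/cos25.5° = 2.216 m; N'_4 = 165·cos25.5° − 3·2.216 = 142.3; c'Δl = 10.64; W sinα = 71.0
Slice 5: Δl = 1.8/cos36.4° = 2.236 m; N'_5 = 107·cos36.4° − 2·2.236 = 81.7; c'Δl = 10.73; W sinα = 63.5
Slice 6: Δl = 1.9/cos48.8° = 2.885 m; N'_6 = 48·cos48.8° − 8·2.885 = 8.5; c'Δl = 13.85; W sinα = 36.1
Σc'Δl = 73.8 kN/m; ΣN' = 639.9 kN/m; ΣW sinα = 215.9 kN/m
Resisting = 73.8 + 639.9·tan32.9° = 73.8 + 414.0 = 487.8 kN/m
FS = 487.8 / 215.9 = 2.259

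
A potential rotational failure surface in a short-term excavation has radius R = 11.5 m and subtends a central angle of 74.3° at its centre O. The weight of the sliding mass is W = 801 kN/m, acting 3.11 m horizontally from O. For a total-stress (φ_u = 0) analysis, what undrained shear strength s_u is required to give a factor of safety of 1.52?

FS = s_u·L_a·R / (W·d), so s_u = FS·W·d / (L_a·R).
Arc length L_a = R·θ = 11.5·(74.3°·π/180) = 11.5·1.2968 = 14.91 m
s_u = 1.52·801·3.11 / (14.91·11.5) = 3786.5 / 171.50 = 22.08 kPa

s_u = 22.1 kPa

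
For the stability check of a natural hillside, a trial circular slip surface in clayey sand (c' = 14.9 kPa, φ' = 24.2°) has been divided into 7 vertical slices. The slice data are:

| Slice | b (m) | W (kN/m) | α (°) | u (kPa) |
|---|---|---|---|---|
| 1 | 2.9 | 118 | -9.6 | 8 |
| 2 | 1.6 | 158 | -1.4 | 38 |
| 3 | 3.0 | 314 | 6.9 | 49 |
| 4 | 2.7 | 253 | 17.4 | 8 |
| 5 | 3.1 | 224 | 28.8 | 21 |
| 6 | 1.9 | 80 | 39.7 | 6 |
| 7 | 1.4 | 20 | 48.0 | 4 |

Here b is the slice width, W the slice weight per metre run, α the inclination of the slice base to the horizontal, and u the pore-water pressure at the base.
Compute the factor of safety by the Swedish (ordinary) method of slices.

Ordinary method of slices: FS = Σ[c'·Δl_i + (W_i cosα_i − u_i·Δl_i)·tanφ'] / Σ W_i sinα_i, with Δl_i = b_i / cosα_i.
Slice 1: Δl = 2.9/cos(-9.6°) = 2.941 m; N'_1 = 118·cos(-9.6°) − 8·2.941 = 92.8; c'Δl = 43.82; W sinα = -19.7
Slice 2: Δl = 1.6/cos(-1.4°) = 1.600 m; N'_2 = 158·cos(-1.4°) − 38·1.600 = 97.1; c'Δl = 23.85; W sinα = -3.9
Slice 3: Δl = 3.0/cos6.9° = 3.022 m; N'_3 = 314·cos6.9° − 49·3.022 = 163.7; c'Δl = 45.03; W sinα = 37.7
Slice 4: Δl = 2.7/cos17.4° = 2.829 m; N'_4 = 253·cos17.4° − 8·2.829 = 218.8; c'Δl = 42.16; W sinα = 75.7
Slice 5: Δl = 3.1/cos28.8° = 3.538 m; N'_5 = 224·cos28.8° − 21·3.538 = 122.0; c'Δl = 52.71; W sinα = 107.9
Slice 6: Δl = 1.9/cos39.7° = 2.469 m; N'_6 = 80·cos39.7° − 6·2.469 = 46.7; c'Δl = 36.79; W sinα = 51.1
Slice 7: Δl = 1.4/cos48.0° = 2.092 m; N'_7 = 20·cos48.0° − 4·2.092 = 5.0; c'Δl = 31.17; W sinα = 14.9
Σc'Δl = 275.5 kN/m; ΣN' = 746.1 kN/m; ΣW sinα = 263.7 kN/m
Resisting = 275.5 + 746.1·tan24.2° = 275.5 + 335.3 = 610.9 kN/m
FS = 610.9 / 263.7 = 2.316

FS = 2.32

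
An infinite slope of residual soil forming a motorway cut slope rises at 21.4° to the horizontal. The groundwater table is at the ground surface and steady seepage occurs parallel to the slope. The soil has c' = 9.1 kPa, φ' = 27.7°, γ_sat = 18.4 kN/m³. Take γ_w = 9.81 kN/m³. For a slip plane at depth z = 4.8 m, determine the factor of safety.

With seepage parallel to the slope and the water table at the surface, the effective normal stress on the slip plane uses the buoyant unit weight γ' = γ_sat − γ_w while the driving shear stress uses γ_sat:
FS = [c' + γ' z cos²β tanφ'] / [γ_sat z sinβ cosβ]
γ' = 18.4 − 9.81 = 8.59 kN/m³
Numerator = 9.1 + 8.59·4.8·cos²21.4°·tan27.7° = 9.1 + 8.59·4.8·0.8669·0.5250 = 27.865 kPa
Denominator = 18.4·4.8·sin21.4°·cos21.4° = 18.4·4.8·0.3649·0.9311 = 30.004 kPa
FS = 27.865 / 30.004 = 0.929

FS = 0.93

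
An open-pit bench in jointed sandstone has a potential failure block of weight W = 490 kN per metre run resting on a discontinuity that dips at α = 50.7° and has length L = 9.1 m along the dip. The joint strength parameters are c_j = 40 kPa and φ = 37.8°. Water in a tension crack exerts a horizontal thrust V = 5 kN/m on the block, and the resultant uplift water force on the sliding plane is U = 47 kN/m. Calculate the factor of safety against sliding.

FS = 1.48

Resolving the block weight along and normal to the plane and applying the Mohr–Coulomb strength on the joint:
N' = W cosα − U − V sinα = 490·cos50.7° − 47 − 5·sin50.7° = 259.5 kN/m
Driving force T = W sinα + V cosα = 490·sin50.7° + 5·cos50.7° = 382.3 kN/m
Resisting force R = c_j·L + N'·tanφ = 40·9.1 + 259.5·tan37.8° = 364.0 + 201.3 = 565.3 kN/m
FS = R / T = 565.3 / 382.3 = 1.478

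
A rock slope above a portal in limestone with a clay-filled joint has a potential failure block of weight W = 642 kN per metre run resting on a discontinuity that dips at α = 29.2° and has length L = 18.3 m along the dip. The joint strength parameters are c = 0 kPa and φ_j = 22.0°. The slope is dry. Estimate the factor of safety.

Resolving the block weight along and normal to the plane and applying the Mohr–Coulomb strength on the joint:
N' = W cosα = 642·cos29.2° = 560.4 kN/m
Driving force T = W sinα = 642·sin29.2° = 313.2 kN/m
Resisting force R = c·L + N'·tanφ_j = 0·18.3 + 560.4·tan22.0° = 0.0 + 226.4 = 226.4 kN/m
FS = R / T = 226.4 / 313.2 = 0.723

FS = 0.72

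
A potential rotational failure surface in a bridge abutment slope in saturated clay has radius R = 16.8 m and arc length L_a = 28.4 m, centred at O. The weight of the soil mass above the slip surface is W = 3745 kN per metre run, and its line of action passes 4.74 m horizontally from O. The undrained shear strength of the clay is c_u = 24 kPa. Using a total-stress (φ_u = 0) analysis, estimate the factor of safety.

FS = 0.65

Taking moments about the centre O, the resisting moment is provided by the undrained shear strength acting along the arc:
M_R = c_u·L_a·R = 24·28.40·16.8 = 11450.9 kN·m/m
M_D = W·d = 3745·4.74 = 17751.3 kN·m/m
FS = M_R / M_D = 11450.9 / 17751.3 = 0.645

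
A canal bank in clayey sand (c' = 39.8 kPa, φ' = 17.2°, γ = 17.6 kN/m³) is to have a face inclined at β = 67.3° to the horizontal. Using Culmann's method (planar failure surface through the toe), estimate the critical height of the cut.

H_c = 22.23 m

Culmann's analysis gives the critical failure plane at α_cr = (β + φ')/2 = (67.3 + 17.2)/2 = 42.2°, and the critical height
H_c = (4c'/γ) · sinβ cosφ' / [1 − cos(β − φ')]
    = (4·39.8/17.6) · sin67.3°·cos17.2° / [1 − cos(50.1°)]
    = 9.045 · 0.9225·0.9553 / [1 − 0.6414]
    = 9.045 · 0.8813 / 0.3586
    = 22.23 m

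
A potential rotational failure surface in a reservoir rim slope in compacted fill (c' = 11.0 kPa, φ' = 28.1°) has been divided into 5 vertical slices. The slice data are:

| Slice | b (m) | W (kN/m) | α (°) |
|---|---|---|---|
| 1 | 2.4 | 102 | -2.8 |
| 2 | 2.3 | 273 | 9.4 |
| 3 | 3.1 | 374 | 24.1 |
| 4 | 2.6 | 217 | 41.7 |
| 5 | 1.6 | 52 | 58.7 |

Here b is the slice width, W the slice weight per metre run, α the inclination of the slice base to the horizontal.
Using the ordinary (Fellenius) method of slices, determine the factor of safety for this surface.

FS = 1.69

Ordinary method of slices: FS = Σ[c'·Δl_i + (W_i cosα_i)·tanφ'] / Σ W_i sinα_i, with Δl_i = b_i / cosα_i.
Slice 1: Δl = 2.4/cos(-2.8°) = 2.403 m; N'_1 = 102·cos(-2.8°) = 101.9; c'Δl = 26.43; W sinα = -5.0
Slice 2: Δl = 2.3/cos9.4° = 2.331 m; N'_2 = 273·cos9.4° = 269.3; c'Δl = 25.64; W sinα = 44.6
Slice 3: Δl = 3.1/cos24.1° = 3.396 m; N'_3 = 374·cos24.1° = 341.4; c'Δl = 37.36; W sinα = 152.7
Slice 4: Δl = 2.6/cos41.7° = 3.482 m; N'_4 = 217·cos41.7° = 162.0; c'Δl = 38.31; W sinα = 144.4
Slice 5: Δl = 1.6/cos58.7° = 3.080 m; N'_5 = 52·cos58.7° = 27.0; c'Δl = 33.88; W sinα = 44.4
Σc'Δl = 161.6 kN/m; ΣN' = 901.6 kN/m; ΣW sinα = 381.1 kN/m
Resisting = 161.6 + 901.6·tan28.1° = 161.6 + 481.4 = 643.0 kN/m
FS = 643.0 / 381.1 = 1.687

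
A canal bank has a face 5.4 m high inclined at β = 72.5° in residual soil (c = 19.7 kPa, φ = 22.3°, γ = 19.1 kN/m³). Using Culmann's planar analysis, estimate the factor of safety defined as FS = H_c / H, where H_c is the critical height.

FS = 1.87

H_c = (4c/γ) · sinβ cosφ / [1 − cos(β − φ)]
    = (4·19.7/19.1) · sin72.5°·cos22.3° / [1 − cos50.2°]
    = 4.126 · 0.8824 / 0.3599 = 10.12 m
FS = H_c / H = 10.12 / 5.4 = 1.873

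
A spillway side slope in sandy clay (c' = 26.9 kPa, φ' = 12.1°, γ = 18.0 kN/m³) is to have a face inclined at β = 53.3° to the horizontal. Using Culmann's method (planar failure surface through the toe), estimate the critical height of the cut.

H_c = 18.93 m

Culmann's analysis gives the critical failure plane at α_cr = (β + φ')/2 = (53.3 + 12.1)/2 = 32.7°, and the critical height
H_c = (4c'/γ) · sinβ cosφ' / [1 − cos(β − φ')]
    = (4·26.9/18.0) · sin53.3°·cos12.1° / [1 − cos(41.2°)]
    = 5.978 · 0.8018·0.9778 / [1 − 0.7524]
    = 5.978 · 0.7840 / 0.2476
    = 18.93 m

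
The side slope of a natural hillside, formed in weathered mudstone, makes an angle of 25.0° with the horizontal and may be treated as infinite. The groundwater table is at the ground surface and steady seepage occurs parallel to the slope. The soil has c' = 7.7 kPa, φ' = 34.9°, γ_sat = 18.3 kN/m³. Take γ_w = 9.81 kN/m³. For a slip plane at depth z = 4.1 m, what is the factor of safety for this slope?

With seepage parallel to the slope and the water table at the surface, the effective normal stress on the slip plane uses the buoyant unit weight γ' = γ_sat − γ_w while the driving shear stress uses γ_sat:
FS = [c' + γ' z cos²β tanφ'] / [γ_sat z sinβ cosβ]
γ' = 18.3 − 9.81 = 8.49 kN/m³
Numerator = 7.7 + 8.49·4.1·cos²25.0°·tan34.9° = 7.7 + 8.49·4.1·0.8214·0.6976 = 27.646 kPa
Denominator = 18.3·4.1·sin25.0°·cos25.0° = 18.3·4.1·0.4226·0.9063 = 28.738 kPa
FS = 27.646 / 28.738 = 0.962

FS = 0.96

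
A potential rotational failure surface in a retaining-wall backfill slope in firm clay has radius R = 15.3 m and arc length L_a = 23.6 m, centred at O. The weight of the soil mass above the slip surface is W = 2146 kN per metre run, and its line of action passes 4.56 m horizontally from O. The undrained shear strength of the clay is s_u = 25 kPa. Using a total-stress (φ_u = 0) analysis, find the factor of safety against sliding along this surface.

Taking moments about the centre O, the resisting moment is provided by the undrained shear strength acting along the arc:
M_R = s_u·L_a·R = 25·23.60·15.3 = 9027.0 kN·m/m
M_D = W·d = 2146·4.56 = 9785.8 kN·m/m
FS = M_R / M_D = 9027.0 / 9785.8 = 0.922

FS = 0.92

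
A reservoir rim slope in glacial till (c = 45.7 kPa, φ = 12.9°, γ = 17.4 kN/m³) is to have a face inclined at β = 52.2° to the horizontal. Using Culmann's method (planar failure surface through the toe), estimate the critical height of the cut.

H_c = 35.78 m

Culmann's analysis gives the critical failure plane at α_cr = (β + φ)/2 = (52.2 + 12.9)/2 = 32.6°, and the critical height
H_c = (4c/γ) · sinβ cosφ / [1 − cos(β − φ)]
    = (4·45.7/17.4) · sin52.2°·cos12.9° / [1 − cos(39.3°)]
    = 10.506 · 0.7902·0.9748 / [1 − 0.7738]
    = 10.506 · 0.7702 / 0.2262
    = 35.78 m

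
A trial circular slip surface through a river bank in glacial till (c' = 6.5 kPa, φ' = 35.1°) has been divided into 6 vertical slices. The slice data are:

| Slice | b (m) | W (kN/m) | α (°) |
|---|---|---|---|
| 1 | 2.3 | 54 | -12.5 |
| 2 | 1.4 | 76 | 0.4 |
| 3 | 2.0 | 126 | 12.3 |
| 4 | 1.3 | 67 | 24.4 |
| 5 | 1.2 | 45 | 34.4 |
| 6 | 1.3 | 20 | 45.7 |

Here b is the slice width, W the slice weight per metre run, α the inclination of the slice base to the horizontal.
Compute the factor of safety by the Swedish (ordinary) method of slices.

Ordinary method of slices: FS = Σ[c'·Δl_i + (W_i cosα_i)·tanφ'] / Σ W_i sinα_i, with Δl_i = b_i / cosα_i.
Slice 1: Δl = 2.3/cos(-12.5°) = 2.356 m; N'_1 = 54·cos(-12.5°) = 52.7; c'Δl = 15.31; W sinα = -11.7
Slice 2: Δl = 1.4/cos0.4° = 1.400 m; N'_2 = 76·cos0.4° = 76.0; c'Δl = 9.10; W sinα = 0.5
Slice 3: Δl = 2.0/cos12.3° = 2.047 m; N'_3 = 126·cos12.3° = 123.1; c'Δl = 13.31; W sinα = 26.8
Slice 4: Δl = 1.3/cos24.4° = 1.427 m; N'_4 = 67·cos24.4° = 61.0; c'Δl = 9.28; W sinα = 27.7
Slice 5: Δl = 1.2/cos34.4° = 1.454 m; N'_5 = 45·cos34.4° = 37.1; c'Δl = 9.45; W sinα = 25.4
Slice 6: Δl = 1.3/cos45.7° = 1.861 m; N'_6 = 20·cos45.7° = 14.0; c'Δl = 12.10; W sinα = 14.3
Σc'Δl = 68.5 kN/m; ΣN' = 363.9 kN/m; ΣW sinα = 83.1 kN/m
Resisting = 68.5 + 363.9·tan35.1° = 68.5 + 255.8 = 324.3 kN/m
FS = 324.3 / 83.1 = 3.903

FS = 3.90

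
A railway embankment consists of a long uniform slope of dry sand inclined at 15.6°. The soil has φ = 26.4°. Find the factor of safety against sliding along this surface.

FS = 1.78

For a dry cohesionless infinite slope the factor of safety is FS = tanφ / tanβ.
FS = tan26.4° / tan15.6° = 0.4964 / 0.2792 = 1.778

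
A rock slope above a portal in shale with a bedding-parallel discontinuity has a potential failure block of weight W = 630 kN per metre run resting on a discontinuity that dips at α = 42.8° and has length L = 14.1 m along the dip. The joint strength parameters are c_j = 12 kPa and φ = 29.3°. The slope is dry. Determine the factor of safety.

FS = 1.00

Resolving the block weight along and normal to the plane and applying the Mohr–Coulomb strength on the joint:
N' = W cosα = 630·cos42.8° = 462.2 kN/m
Driving force T = W sinα = 630·sin42.8° = 428.0 kN/m
Resisting force R = c_j·L + N'·tanφ = 12·14.1 + 462.2·tan29.3° = 169.2 + 259.4 = 428.6 kN/m
FS = R / T = 428.6 / 428.0 = 1.001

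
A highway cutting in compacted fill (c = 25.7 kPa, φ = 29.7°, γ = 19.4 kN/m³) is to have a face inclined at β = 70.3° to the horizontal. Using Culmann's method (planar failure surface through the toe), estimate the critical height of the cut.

H_c = 18.00 m

Culmann's analysis gives the critical failure plane at α_cr = (β + φ)/2 = (70.3 + 29.7)/2 = 50.0°, and the critical height
H_c = (4c/γ) · sinβ cosφ / [1 − cos(β − φ)]
    = (4·25.7/19.4) · sin70.3°·cos29.7° / [1 − cos(40.6°)]
    = 5.299 · 0.9415·0.8686 / [1 − 0.7593]
    = 5.299 · 0.8178 / 0.2407
    = 18.00 m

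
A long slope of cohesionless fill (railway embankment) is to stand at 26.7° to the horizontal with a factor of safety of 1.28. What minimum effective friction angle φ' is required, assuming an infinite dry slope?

FS = tanφ'/tanβ ⇒ tanφ' = FS · tanβ = 1.28 · tan26.7° = 0.6438
φ' = arctan(0.6438) = 32.77°

φ' = 32.8°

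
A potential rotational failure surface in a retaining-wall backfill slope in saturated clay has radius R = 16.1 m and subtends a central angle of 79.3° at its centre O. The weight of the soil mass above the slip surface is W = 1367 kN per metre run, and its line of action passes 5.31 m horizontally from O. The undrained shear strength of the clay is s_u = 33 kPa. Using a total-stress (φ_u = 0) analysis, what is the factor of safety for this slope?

Taking moments about the centre O, the resisting moment is provided by the undrained shear strength acting along the arc:
Arc length L_a = R·θ = 16.1·(79.3°·π/180) = 16.1·1.3840 = 22.28 m
M_R = s_u·L_a·R = 33·22.28·16.1 = 11839.0 kN·m/m
M_D = W·d = 1367·5.31 = 7258.8 kN·m/m
FS = M_R / M_D = 11839.0 / 7258.8 = 1.631

FS = 1.63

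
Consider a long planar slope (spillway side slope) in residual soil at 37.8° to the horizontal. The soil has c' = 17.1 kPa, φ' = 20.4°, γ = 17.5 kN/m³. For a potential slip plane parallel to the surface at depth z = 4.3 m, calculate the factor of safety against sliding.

FS = 0.95

For an infinite slope with a slip plane parallel to the surface (no pore pressure): FS = [c' + γz cos²β tanφ'] / [γz sinβ cosβ].
γz = 17.5·4.3 = 75.25 kN/m²
Numerator = 17.1 + 75.25·cos²37.8°·tan20.4° = 17.1 + 75.25·0.6243·0.3719 = 34.572 kPa
Denominator = 75.25·sin37.8°·cos37.8° = 75.25·0.6129·0.7902 = 36.443 kPa
FS = 34.572 / 36.443 = 0.949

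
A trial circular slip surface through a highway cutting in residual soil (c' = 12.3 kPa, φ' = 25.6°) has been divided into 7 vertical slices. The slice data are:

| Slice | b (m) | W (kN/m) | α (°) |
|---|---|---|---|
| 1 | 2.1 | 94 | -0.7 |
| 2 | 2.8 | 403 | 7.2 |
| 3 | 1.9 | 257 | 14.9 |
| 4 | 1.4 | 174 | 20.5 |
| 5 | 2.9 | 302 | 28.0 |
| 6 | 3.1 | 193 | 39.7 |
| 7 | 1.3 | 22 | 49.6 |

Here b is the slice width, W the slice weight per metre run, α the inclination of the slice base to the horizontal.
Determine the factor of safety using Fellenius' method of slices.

Ordinary method of slices: FS = Σ[c'·Δl_i + (W_i cosα_i)·tanφ'] / Σ W_i sinα_i, with Δl_i = b_i / cosα_i.
Slice 1: Δl = 2.1/cos(-0.7°) = 2.100 m; N'_1 = 94·cos(-0.7°) = 94.0; c'Δl = 25.83; W sinα = -1.1
Slice 2: Δl = 2.8/cos7.2° = 2.822 m; N'_2 = 403·cos7.2° = 399.8; c'Δl = 34.71; W sinα = 50.5
Slice 3: Δl = 1.9/cos14.9° = 1.966 m; N'_3 = 257·cos14.9° = 248.4; c'Δl = 24.18; W sinα = 66.1
Slice 4: Δl = 1.4/cos20.5° = 1.495 m; N'_4 = 174·cos20.5° = 163.0; c'Δl = 18.38; W sinα = 60.9
Slice 5: Δl = 2.9/cos28.0° = 3.284 m; N'_5 = 302·cos28.0° = 266.7; c'Δl = 40.40; W sinα = 141.8
Slice 6: Δl = 3.1/cos39.7° = 4.029 m; N'_6 = 193·cos39.7° = 148.5; c'Δl = 49.56; W sinα = 123.3
Slice 7: Δl = 1.3/cos49.6° = 2.006 m; N'_7 = 22·cos49.6° = 14.3; c'Δl = 24.67; W sinα = 16.8
Σc'Δl = 217.7 kN/m; ΣN' = 1334.6 kN/m; ΣW sinα = 458.2 kN/m
Resisting = 217.7 + 1334.6·tan25.6° = 217.7 + 639.4 = 857.2 kN/m
FS = 857.2 / 458.2 = 1.871

FS = 1.87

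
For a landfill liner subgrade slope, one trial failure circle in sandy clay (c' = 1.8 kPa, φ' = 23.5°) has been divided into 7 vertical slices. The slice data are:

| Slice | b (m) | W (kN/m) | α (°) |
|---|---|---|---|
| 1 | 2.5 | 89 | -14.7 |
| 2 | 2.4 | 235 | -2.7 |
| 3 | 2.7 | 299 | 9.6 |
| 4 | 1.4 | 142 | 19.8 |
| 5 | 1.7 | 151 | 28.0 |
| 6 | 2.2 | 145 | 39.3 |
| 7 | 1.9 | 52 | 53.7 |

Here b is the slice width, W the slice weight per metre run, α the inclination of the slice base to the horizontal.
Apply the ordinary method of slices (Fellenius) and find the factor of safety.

FS = 1.77

Ordinary method of slices: FS = Σ[c'·Δl_i + (W_i cosα_i)·tanφ'] / Σ W_i sinα_i, with Δl_i = b_i / cosα_i.
Slice 1: Δl = 2.5/cos(-14.7°) = 2.585 m; N'_1 = 89·cos(-14.7°) = 86.1; c'Δl = 4.65; W sinα = -22.6
Slice 2: Δl = 2.4/cos(-2.7°) = 2.403 m; N'_2 = 235·cos(-2.7°) = 234.7; c'Δl = 4.32; W sinα = -11.1
Slice 3: Δl = 2.7/cos9.6° = 2.738 m; N'_3 = 299·cos9.6° = 294.8; c'Δl = 4.93; W sinα = 49.9
Slice 4: Δl = 1.4/cos19.8° = 1.488 m; N'_4 = 142·cos19.8° = 133.6; c'Δl = 2.68; W sinα = 48.1
Slice 5: Δl = 1.7/cos28.0° = 1.925 m; N'_5 = 151·cos28.0° = 133.3; c'Δl = 3.47; W sinα = 70.9
Slice 6: Δl = 2.2/cos39.3° = 2.843 m; N'_6 = 145·cos39.3° = 112.2; c'Δl = 5.12; W sinα = 91.8
Slice 7: Δl = 1.9/cos53.7° = 3.209 m; N'_7 = 52·cos53.7° = 30.8; c'Δl = 5.78; W sinα = 41.9
Σc'Δl = 30.9 kN/m; ΣN' = 1025.6 kN/m; ΣW sinα = 268.9 kN/m
Resisting = 30.9 + 1025.6·tan23.5° = 30.9 + 445.9 = 476.9 kN/m
FS = 476.9 / 268.9 = 1.773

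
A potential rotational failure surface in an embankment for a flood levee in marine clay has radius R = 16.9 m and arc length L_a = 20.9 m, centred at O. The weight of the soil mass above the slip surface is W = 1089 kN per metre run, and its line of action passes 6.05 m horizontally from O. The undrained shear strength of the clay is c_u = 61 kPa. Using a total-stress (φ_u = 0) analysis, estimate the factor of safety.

FS = 3.27

Taking moments about the centre O, the resisting moment is provided by the undrained shear strength acting along the arc:
M_R = c_u·L_a·R = 61·20.90·16.9 = 21545.8 kN·m/m
M_D = W·d = 1089·6.05 = 6588.4 kN·m/m
FS = M_R / M_D = 21545.8 / 6588.4 = 3.270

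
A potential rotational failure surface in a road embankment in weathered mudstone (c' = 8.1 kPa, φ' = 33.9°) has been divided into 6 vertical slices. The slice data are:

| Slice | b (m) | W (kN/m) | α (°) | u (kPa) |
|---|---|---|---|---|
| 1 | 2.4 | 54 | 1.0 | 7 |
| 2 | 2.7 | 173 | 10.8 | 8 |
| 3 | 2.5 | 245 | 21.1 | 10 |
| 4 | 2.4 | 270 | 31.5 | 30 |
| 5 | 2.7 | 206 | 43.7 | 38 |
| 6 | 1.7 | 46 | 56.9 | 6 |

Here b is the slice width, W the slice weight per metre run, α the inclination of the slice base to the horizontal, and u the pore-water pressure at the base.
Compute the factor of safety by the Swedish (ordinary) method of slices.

Ordinary method of slices: FS = Σ[c'·Δl_i + (W_i cosα_i − u_i·Δl_i)·tanφ'] / Σ W_i sinα_i, with Δl_i = b_i / cosα_i.
Slice 1: Δl = 2.4/cos1.0° = 2.400 m; N'_1 = 54·cos1.0° − 7·2.400 = 37.2; c'Δl = 19.44; W sinα = 0.9
Slice 2: Δl = 2.7/cos10.8° = 2.749 m; N'_2 = 173·cos10.8° − 8·2.749 = 147.9; c'Δl = 22.26; W sinα = 32.4
Slice 3: Δl = 2.5/cos21.1° = 2.680 m; N'_3 = 245·cos21.1° − 10·2.680 = 201.8; c'Δl = 21.71; W sinα = 88.2
Slice 4: Δl = 2.4/cos31.5° = 2.815 m; N'_4 = 270·cos31.5° − 30·2.815 = 145.8; c'Δl = 22.80; W sinα = 141.1
Slice 5: Δl = 2.7/cos43.7° = 3.735 m; N'_5 = 206·cos43.7° − 38·3.735 = 7.0; c'Δl = 30.25; W sinα = 142.3
Slice 6: Δl = 1.7/cos56.9° = 3.113 m; N'_6 = 46·cos56.9° − 6·3.113 = 6.4; c'Δl = 25.22; W sinα = 38.5
Σc'Δl = 141.7 kN/m; ΣN' = 546.1 kN/m; ΣW sinα = 443.5 kN/m
Resisting = 141.7 + 546.1·tan33.9° = 141.7 + 367.0 = 508.7 kN/m
FS = 508.7 / 443.5 = 1.147

FS = 1.15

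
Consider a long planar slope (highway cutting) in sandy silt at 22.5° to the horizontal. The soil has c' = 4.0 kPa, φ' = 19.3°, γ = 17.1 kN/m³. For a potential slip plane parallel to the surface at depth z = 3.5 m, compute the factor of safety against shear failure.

For an infinite slope with a slip plane parallel to the surface (no pore pressure): FS = [c' + γz cos²β tanφ'] / [γz sinβ cosβ].
γz = 17.1·3.5 = 59.85 kN/m²
Numerator = 4.0 + 59.85·cos²22.5°·tan19.3° = 4.0 + 59.85·0.8536·0.3502 = 21.890 kPa
Denominator = 59.85·sin22.5°·cos22.5° = 59.85·0.3827·0.9239 = 21.160 kPa
FS = 21.890 / 21.160 = 1.034

FS = 1.03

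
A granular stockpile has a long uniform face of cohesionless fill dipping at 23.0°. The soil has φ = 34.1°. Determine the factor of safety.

FS = 1.60

For a dry cohesionless infinite slope the factor of safety is FS = tanφ / tanβ.
FS = tan34.1° / tan23.0° = 0.6771 / 0.4245 = 1.595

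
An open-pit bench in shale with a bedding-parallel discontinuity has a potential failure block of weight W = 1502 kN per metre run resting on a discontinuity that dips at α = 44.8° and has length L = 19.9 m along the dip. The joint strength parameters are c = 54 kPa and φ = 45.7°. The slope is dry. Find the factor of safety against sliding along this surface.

FS = 2.05

Resolving the block weight along and normal to the plane and applying the Mohr–Coulomb strength on the joint:
N' = W cosα = 1502·cos44.8° = 1065.8 kN/m
Driving force T = W sinα = 1502·sin44.8° = 1058.4 kN/m
Resisting force R = c·L + N'·tanφ = 54·19.9 + 1065.8·tan45.7° = 1074.6 + 1092.1 = 2166.7 kN/m
FS = R / T = 2166.7 / 1058.4 = 2.047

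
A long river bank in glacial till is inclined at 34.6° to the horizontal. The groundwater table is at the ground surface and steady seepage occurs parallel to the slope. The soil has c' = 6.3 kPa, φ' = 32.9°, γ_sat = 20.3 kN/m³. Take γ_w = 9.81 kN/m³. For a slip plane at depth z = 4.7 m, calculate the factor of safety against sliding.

With seepage parallel to the slope and the water table at the surface, the effective normal stress on the slip plane uses the buoyant unit weight γ' = γ_sat − γ_w while the driving shear stress uses γ_sat:
FS = [c' + γ' z cos²β tanφ'] / [γ_sat z sinβ cosβ]
γ' = 20.3 − 9.81 = 10.49 kN/m³
Numerator = 6.3 + 10.49·4.7·cos²34.6°·tan32.9° = 6.3 + 10.49·4.7·0.6776·0.6469 = 27.911 kPa
Denominator = 20.3·4.7·sin34.6°·cos34.6° = 20.3·4.7·0.5678·0.8231 = 44.596 kPa
FS = 27.911 / 44.596 = 0.626

FS = 0.63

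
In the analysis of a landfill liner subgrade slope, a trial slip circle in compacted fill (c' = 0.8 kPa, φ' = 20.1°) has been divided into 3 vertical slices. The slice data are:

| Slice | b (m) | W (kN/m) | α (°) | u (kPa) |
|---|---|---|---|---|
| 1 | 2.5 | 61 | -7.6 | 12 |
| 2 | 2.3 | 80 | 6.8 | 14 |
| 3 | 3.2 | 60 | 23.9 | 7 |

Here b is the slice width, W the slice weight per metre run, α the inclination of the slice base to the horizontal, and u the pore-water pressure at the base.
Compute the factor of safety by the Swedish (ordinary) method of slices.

Ordinary method of slices: FS = Σ[c'·Δl_i + (W_i cosα_i − u_i·Δl_i)·tanφ'] / Σ W_i sinα_i, with Δl_i = b_i / cosα_i.
Slice 1: Δl = 2.5/cos(-7.6°) = 2.522 m; N'_1 = 61·cos(-7.6°) − 12·2.522 = 30.2; c'Δl = 2.02; W sinα = -8.1
Slice 2: Δl = 2.3/cos6.8° = 2.316 m; N'_2 = 80·cos6.8° − 14·2.316 = 47.0; c'Δl = 1.85; W sinα = 9.5
Slice 3: Δl = 3.2/cos23.9° = 3.500 m; N'_3 = 60·cos23.9° − 7·3.500 = 30.4; c'Δl = 2.80; W sinα = 24.3
Σc'Δl = 6.7 kN/m; ΣN' = 107.6 kN/m; ΣW sinα = 25.7 kN/m
Resisting = 6.7 + 107.6·tan20.1° = 6.7 + 39.4 = 46.0 kN/m
FS = 46.0 / 25.7 = 1.790

FS = 1.79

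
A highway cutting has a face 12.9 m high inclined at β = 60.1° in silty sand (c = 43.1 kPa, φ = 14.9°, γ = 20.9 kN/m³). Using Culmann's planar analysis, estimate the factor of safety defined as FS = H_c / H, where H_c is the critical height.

FS = 1.81

H_c = (4c/γ) · sinβ cosφ / [1 − cos(β − φ)]
    = (4·43.1/20.9) · sin60.1°·cos14.9° / [1 − cos45.2°]
    = 8.249 · 0.8377 / 0.2954 = 23.40 m
FS = H_c / H = 23.40 / 12.9 = 1.814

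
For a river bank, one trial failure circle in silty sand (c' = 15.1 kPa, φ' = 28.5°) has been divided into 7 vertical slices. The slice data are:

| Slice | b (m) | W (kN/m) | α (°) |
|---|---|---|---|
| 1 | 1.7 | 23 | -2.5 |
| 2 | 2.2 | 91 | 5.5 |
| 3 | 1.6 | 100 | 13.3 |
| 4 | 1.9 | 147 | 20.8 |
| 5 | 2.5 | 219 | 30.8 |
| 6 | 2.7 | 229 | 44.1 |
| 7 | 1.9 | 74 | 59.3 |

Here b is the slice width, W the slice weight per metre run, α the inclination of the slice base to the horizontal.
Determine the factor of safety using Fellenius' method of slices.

Ordinary method of slices: FS = Σ[c'·Δl_i + (W_i cosα_i)·tanφ'] / Σ W_i sinα_i, with Δl_i = b_i / cosα_i.
Slice 1: Δl = 1.7/cos(-2.5°) = 1.702 m; N'_1 = 23·cos(-2.5°) = 23.0; c'Δl = 25.69; W sinα = -1.0
Slice 2: Δl = 2.2/cos5.5° = 2.210 m; N'_2 = 91·cos5.5° = 90.6; c'Δl = 33.37; W sinα = 8.7
Slice 3: Δl = 1.6/cos13.3° = 1.644 m; N'_3 = 100·cos13.3° = 97.3; c'Δl = 24.83; W sinα = 23.0
Slice 4: Δl = 1.9/cos20.8° = 2.032 m; N'_4 = 147·cos20.8° = 137.4; c'Δl = 30.69; W sinα = 52.2
Slice 5: Δl = 2.5/cos30.8° = 2.910 m; N'_5 = 219·cos30.8° = 188.1; c'Δl = 43.95; W sinα = 112.1
Slice 6: Δl = 2.7/cos44.1° = 3.760 m; N'_6 = 229·cos44.1° = 164.5; c'Δl = 56.77; W sinα = 159.4
Slice 7: Δl = 1.9/cos59.3° = 3.722 m; N'_7 = 74·cos59.3° = 37.8; c'Δl = 56.20; W sinα = 63.6
Σc'Δl = 271.5 kN/m; ΣN' = 738.6 kN/m; ΣW sinα = 418.1 kN/m
Resisting = 271.5 + 738.6·tan28.5° = 271.5 + 401.0 = 672.5 kN/m
FS = 672.5 / 418.1 = 1.609

FS = 1.61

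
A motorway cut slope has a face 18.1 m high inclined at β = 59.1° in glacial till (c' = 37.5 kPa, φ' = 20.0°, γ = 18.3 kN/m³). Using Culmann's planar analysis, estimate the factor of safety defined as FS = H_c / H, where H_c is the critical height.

H_c = (4c'/γ) · sinβ cosφ' / [1 − cos(β − φ')]
    = (4·37.5/18.3) · sin59.1°·cos20.0° / [1 − cos39.1°]
    = 8.197 · 0.8063 / 0.2240 = 29.51 m
FS = H_c / H = 29.51 / 18.1 = 1.630

FS = 1.63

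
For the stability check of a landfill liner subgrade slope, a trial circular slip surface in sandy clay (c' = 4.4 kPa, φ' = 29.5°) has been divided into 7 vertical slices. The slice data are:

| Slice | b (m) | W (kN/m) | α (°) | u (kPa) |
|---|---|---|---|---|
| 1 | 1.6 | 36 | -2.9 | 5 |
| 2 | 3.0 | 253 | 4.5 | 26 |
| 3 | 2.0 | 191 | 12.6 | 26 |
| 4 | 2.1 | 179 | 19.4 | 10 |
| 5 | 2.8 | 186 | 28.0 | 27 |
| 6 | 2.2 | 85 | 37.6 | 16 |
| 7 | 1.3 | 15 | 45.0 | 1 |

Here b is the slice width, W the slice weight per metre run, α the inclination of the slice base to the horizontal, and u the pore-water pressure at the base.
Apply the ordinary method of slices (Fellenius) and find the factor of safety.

FS = 1.52

Ordinary method of slices: FS = Σ[c'·Δl_i + (W_i cosα_i − u_i·Δl_i)·tanφ'] / Σ W_i sinα_i, with Δl_i = b_i / cosα_i.
Slice 1: Δl = 1.6/cos(-2.9°) = 1.602 m; N'_1 = 36·cos(-2.9°) − 5·1.602 = 27.9; c'Δl = 7.05; W sinα = -1.8
Slice 2: Δl = 3.0/cos4.5° = 3.009 m; N'_2 = 253·cos4.5° − 26·3.009 = 174.0; c'Δl = 13.24; W sinα = 19.9
Slice 3: Δl = 2.0/cos12.6° = 2.049 m; N'_3 = 191·cos12.6° − 26·2.049 = 133.1; c'Δl = 9.02; W sinα = 41.7
Slice 4: Δl = 2.1/cos19.4° = 2.226 m; N'_4 = 179·cos19.4° − 10·2.226 = 146.6; c'Δl = 9.80; W sinα = 59.5
Slice 5: Δl = 2.8/cos28.0° = 3.171 m; N'_5 = 186·cos28.0° − 27·3.171 = 78.6; c'Δl = 13.95; W sinα = 87.3
Slice 6: Δl = 2.2/cos37.6° = 2.777 m; N'_6 = 85·cos37.6° − 16·2.777 = 22.9; c'Δl = 12.22; W sinα = 51.9
Slice 7: Δl = 1.3/cos45.0° = 1.838 m; N'_7 = 15·cos45.0° − 1·1.838 = 8.8; c'Δl = 8.09; W sinα = 10.6
Σc'Δl = 73.4 kN/m; ΣN' = 591.9 kN/m; ΣW sinα = 268.9 kN/m
Resisting = 73.4 + 591.9·tan29.5° = 73.4 + 334.9 = 408.2 kN/m
FS = 408.2 / 268.9 = 1.518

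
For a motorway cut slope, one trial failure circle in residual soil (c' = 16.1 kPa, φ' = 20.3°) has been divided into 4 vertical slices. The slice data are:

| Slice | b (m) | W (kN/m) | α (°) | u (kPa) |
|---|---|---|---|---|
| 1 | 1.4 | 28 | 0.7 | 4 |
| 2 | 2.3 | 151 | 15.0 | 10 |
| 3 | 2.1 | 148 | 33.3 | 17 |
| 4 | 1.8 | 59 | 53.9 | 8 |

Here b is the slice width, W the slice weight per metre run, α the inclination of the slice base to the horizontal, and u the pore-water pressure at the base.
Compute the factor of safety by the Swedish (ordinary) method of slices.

Ordinary method of slices: FS = Σ[c'·Δl_i + (W_i cosα_i − u_i·Δl_i)·tanφ'] / Σ W_i sinα_i, with Δl_i = b_i / cosα_i.
Slice 1: Δl = 1.4/cos0.7° = 1.400 m; N'_1 = 28·cos0.7° − 4·1.400 = 22.4; c'Δl = 22.54; W sinα = 0.3
Slice 2: Δl = 2.3/cos15.0° = 2.381 m; N'_2 = 151·cos15.0° − 10·2.381 = 122.0; c'Δl = 38.34; W sinα = 39.1
Slice 3: Δl = 2.1/cos33.3° = 2.513 m; N'_3 = 148·cos33.3° − 17·2.513 = 81.0; c'Δl = 40.45; W sinα = 81.3
Slice 4: Δl = 1.8/cos53.9° = 3.055 m; N'_4 = 59·cos53.9° − 8·3.055 = 10.3; c'Δl = 49.19; W sinα = 47.7
Σc'Δl = 150.5 kN/m; ΣN' = 235.7 kN/m; ΣW sinα = 168.4 kN/m
Resisting = 150.5 + 235.7·tan20.3° = 150.5 + 87.2 = 237.7 kN/m
FS = 237.7 / 168.4 = 1.412

FS = 1.41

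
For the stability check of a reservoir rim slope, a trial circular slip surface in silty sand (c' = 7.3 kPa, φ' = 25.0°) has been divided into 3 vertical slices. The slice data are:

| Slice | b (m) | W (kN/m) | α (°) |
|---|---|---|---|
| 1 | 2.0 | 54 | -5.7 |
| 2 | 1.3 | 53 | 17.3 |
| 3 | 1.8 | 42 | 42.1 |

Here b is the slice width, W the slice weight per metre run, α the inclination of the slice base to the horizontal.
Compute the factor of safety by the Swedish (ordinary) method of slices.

Ordinary method of slices: FS = Σ[c'·Δl_i + (W_i cosα_i)·tanφ'] / Σ W_i sinα_i, with Δl_i = b_i / cosα_i.
Slice 1: Δl = 2.0/cos(-5.7°) = 2.010 m; N'_1 = 54·cos(-5.7°) = 53.7; c'Δl = 14.67; W sinα = -5.4
Slice 2: Δl = 1.3/cos17.3° = 1.362 m; N'_2 = 53·cos17.3° = 50.6; c'Δl = 9.94; W sinα = 15.8
Slice 3: Δl = 1.8/cos42.1° = 2.426 m; N'_3 = 42·cos42.1° = 31.2; c'Δl = 17.71; W sinα = 28.2
Σc'Δl = 42.3 kN/m; ΣN' = 135.5 kN/m; ΣW sinα = 38.6 kN/m
Resisting = 42.3 + 135.5·tan25.0° = 42.3 + 63.2 = 105.5 kN/m
FS = 105.5 / 38.6 = 2.736

FS = 2.74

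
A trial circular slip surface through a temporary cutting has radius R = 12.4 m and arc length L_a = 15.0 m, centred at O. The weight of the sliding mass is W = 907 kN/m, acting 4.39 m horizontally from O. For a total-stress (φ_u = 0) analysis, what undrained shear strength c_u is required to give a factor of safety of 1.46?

FS = c_u·L_a·R / (W·d), so c_u = FS·W·d / (L_a·R).
c_u = 1.46·907·4.39 / (15.00·12.4) = 5813.3 / 186.00 = 31.25 kPa

c_u = 31.3 kPa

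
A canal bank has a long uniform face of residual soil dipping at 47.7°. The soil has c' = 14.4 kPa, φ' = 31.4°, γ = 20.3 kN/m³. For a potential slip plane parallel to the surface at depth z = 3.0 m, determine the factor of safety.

For an infinite slope with a slip plane parallel to the surface (no pore pressure): FS = [c' + γz cos²β tanφ'] / [γz sinβ cosβ].
γz = 20.3·3.0 = 60.90 kN/m²
Numerator = 14.4 + 60.90·cos²47.7°·tan31.4° = 14.4 + 60.90·0.4529·0.6104 = 31.238 kPa
Denominator = 60.90·sin47.7°·cos47.7° = 60.90·0.7396·0.6730 = 30.315 kPa
FS = 31.238 / 30.315 = 1.030

FS = 1.03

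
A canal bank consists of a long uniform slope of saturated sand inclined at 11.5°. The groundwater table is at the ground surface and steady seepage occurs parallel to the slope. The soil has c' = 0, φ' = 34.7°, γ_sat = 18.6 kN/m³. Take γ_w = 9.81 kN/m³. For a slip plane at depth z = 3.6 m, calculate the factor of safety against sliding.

FS = 1.61

With seepage parallel to the slope and the water table at the surface, the effective normal stress on the slip plane uses the buoyant unit weight γ' = γ_sat − γ_w while the driving shear stress uses γ_sat:
FS = [c' + γ' z cos²β tanφ'] / [γ_sat z sinβ cosβ]
(For c' = 0 this reduces to FS = (γ'/γ_sat)·tanφ'/tanβ.)
γ' = 18.6 − 9.81 = 8.79 kN/m³
Numerator = 0.0 + 8.79·3.6·cos²11.5°·tan34.7° = 0.0 + 8.79·3.6·0.9603·0.6924 = 21.040 kPa
Denominator = 18.6·3.6·sin11.5°·cos11.5° = 18.6·3.6·0.1994·0.9799 = 13.082 kPa
FS = 21.040 / 13.082 = 1.608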